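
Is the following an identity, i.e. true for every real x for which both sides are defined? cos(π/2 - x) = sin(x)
Claim: cos(π/2 - x) = sin(x).
Reasoning: Use cos(u - v) = cos(u)cos(v) + sin(u)sin(v) with u = π/2, v = x: cos(π/2)cos(x) + sin(π/2)sin(x) = 0·cos(x) + 1·sin(x) = sin(x).
So the two sides agree for every real x for which both sides are defined.

Conclusion: Yes, this is an identity.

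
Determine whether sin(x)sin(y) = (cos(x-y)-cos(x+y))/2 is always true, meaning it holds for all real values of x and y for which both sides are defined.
Claim: sin(x)sin(y) = (cos(x-y)-cos(x+y))/2.
Reasoning: cos(x-y) = cos(x)cos(y) + sin(x)sin(y) and cos(x+y) = cos(x)cos(y) - sin(x)sin(y). Subtracting, cos(x-y) - cos(x+y) = 2sin(x)sin(y); divide by 2.
So the two sides agree for all real values of x and y for which both sides are defined.

Conclusion: Yes, this is an identity.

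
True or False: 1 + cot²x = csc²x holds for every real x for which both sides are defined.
Claim: 1 + cot²x = csc²x.
Reasoning: Start from sin²x + cos²x = 1 and divide every term by sin²x (allowed wherever cot x and csc x are defined): 1 + cot²x = 1/sin²x = csc²x.
So the two sides agree for every real x for which both sides are defined.

Conclusion: True.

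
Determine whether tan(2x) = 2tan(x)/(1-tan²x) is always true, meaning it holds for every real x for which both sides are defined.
Claim: tan(2x) = 2tan(x)/(1-tan²x).
Reasoning: tan(2x) = sin(2x)/cos(2x) = 2sin(x)cos(x) / (cos²x - sin²x). Divide numerator and denominator by cos²x: 2tan(x) / (1 - tan²x).
So the two sides agree for every real x for which both sides are defined.

Conclusion: Yes, this is an identity.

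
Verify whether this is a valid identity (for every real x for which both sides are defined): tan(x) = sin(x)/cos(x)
Claim: tan(x) = sin(x)/cos(x).
Reasoning: For an angle x whose terminal point on the unit circle is (cos x, sin x), tan(x) is defined as the ratio (second coordinate)/(first coordinate) = sin(x)/cos(x), wherever cos(x) ≠ 0.
So the two sides agree for every real x for which both sides are defined.

Conclusion: Yes, this is an identity.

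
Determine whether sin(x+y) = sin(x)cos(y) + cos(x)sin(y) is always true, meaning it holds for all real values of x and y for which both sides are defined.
Yes, this is an identity.

Claim: sin(x+y) = sin(x)cos(y) + cos(x)sin(y).
Reasoning: By Euler's formula e^(i(x+y)) = e^(ix)·e^(iy) = (cos x + i·sin x)(cos y + i·sin y). The imaginary part of the left side is sin(x+y); the imaginary part of the product is sin(x)cos(y) + cos(x)sin(y).
So the two sides agree for all real values of x and y for which both sides are defined.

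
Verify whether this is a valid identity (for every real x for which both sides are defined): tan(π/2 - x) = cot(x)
Yes, this is an identity.

Claim: tan(π/2 - x) = cot(x).
Reasoning: tan(π/2 - x) = sin(π/2 - x)/cos(π/2 - x) = cos(x)/sin(x) = cot(x), using the cofunction identities sin(π/2 - x) = cos(x) and cos(π/2 - x) = sin(x).
So the two sides agree for every real x for which both sides are defined.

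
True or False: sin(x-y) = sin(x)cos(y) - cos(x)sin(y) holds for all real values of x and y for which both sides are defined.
True.

Claim: sin(x-y) = sin(x)cos(y) - cos(x)sin(y).
Reasoning: Replace y by -y in sin(x+y) = sin(x)cos(y) + cos(x)sin(y) and use cos(-y) = cos(y), sin(-y) = -sin(y): sin(x-y) = sin(x)cos(y) - cos(x)sin(y).
So the two sides agree for all real values of x and y for which both sides are defined.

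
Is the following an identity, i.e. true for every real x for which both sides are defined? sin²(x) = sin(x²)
Claim: sin²(x) = sin(x²).
Test a specific point where both sides are defined: x = -π/3.
LHS = sin²(x) ≈ 0.7500
RHS = sin(x²) ≈ 0.8897
Since 0.7500 ≠ 0.8897, the equation fails at this point, so it cannot hold for every real x for which both sides are defined.
sin²(x) means (sin x)², squaring the output; sin(x²) squares the input. These are different functions.

Conclusion: No, this is NOT an identity.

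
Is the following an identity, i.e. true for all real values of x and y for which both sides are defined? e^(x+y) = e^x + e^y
Claim: e^(x+y) = e^x + e^y.
Test a specific point where both sides are defined: x = -2, y = -3.
LHS = e^(x+y) ≈ 0.0067
RHS = e^x + e^y ≈ 0.1851
Since 0.0067 ≠ 0.1851, the equation fails at this point, so it cannot hold for all real values of x and y for which both sides are defined.
The correct rule is e^(x+y) = e^x · e^y (a product, not a sum).

Conclusion: No, this is NOT an identity.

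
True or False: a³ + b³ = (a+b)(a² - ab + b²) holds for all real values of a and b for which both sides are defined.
Claim: a³ + b³ = (a+b)(a² - ab + b²).
Reasoning: Expand the right side: (a+b)(a² - ab + b²) = a³ - a²b + ab² + a²b - ab² + b³ = a³ + b³ (the middle terms cancel in pairs).
So the two sides agree for all real values of a and b for which both sides are defined.

Conclusion: True.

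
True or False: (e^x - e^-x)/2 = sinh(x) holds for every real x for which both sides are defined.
Claim: (e^x - e^-x)/2 = sinh(x).
Reasoning: This is exactly the definition of the hyperbolic sine: sinh(x) := (e^x - e^-x)/2.
So the two sides agree for every real x for which both sides are defined.

Conclusion: True.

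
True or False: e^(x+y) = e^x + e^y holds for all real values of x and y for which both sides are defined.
Claim: e^(x+y) = e^x + e^y.
Test a specific point where both sides are defined: x = 1, y = 3.
LHS = e^(x+y) ≈ 54.5982
RHS = e^x + e^y ≈ 22.8038
Since 54.5982 ≠ 22.8038, the equation fails at this point, so it cannot hold for all real values of x and y for which both sides are defined.
The correct rule is e^(x+y) = e^x · e^y (a product, not a sum).

Conclusion: False.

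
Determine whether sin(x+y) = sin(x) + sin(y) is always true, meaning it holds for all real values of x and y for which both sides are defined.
No, this is NOT an identity.

Claim: sin(x+y) = sin(x) + sin(y).
Test a specific point where both sides are defined: x = -π/2, y = 3π/4.
LHS = sin(x+y) ≈ 0.7071
RHS = sin(x) + sin(y) ≈ -0.2929
Since 0.7071 ≠ -0.2929, the equation fails at this point, so it cannot hold for all real values of x and y for which both sides are defined.
The correct expansion is sin(x+y) = sin(x)cos(y) + cos(x)sin(y); sine is not additive.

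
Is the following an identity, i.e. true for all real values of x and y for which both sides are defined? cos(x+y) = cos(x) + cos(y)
Claim: cos(x+y) = cos(x) + cos(y).
Test a specific point where both sides are defined: x = π/6, y = π/4.
LHS = cos(x+y) ≈ 0.2588
RHS = cos(x) + cos(y) ≈ 1.5731
Since 0.2588 ≠ 1.5731, the equation fails at this point, so it cannot hold for all real values of x and y for which both sides are defined.
The correct expansion is cos(x+y) = cos(x)cos(y) - sin(x)sin(y); cosine is not additive.

Conclusion: No, this is NOT an identity.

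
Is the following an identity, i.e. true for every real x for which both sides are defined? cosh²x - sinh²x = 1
Yes, this is an identity.

Claim: cosh²x - sinh²x = 1.
Reasoning: With cosh(x) = (e^x + e^-x)/2 and sinh(x) = (e^x - e^-x)/2: cosh²x = (e^(2x) + 2 + e^(-2x))/4 and sinh²x = (e^(2x) - 2 + e^(-2x))/4. Subtracting leaves 4/4 = 1.
So the two sides agree for every real x for which both sides are defined.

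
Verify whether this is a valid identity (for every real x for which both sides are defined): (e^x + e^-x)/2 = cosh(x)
Yes, this is an identity.

Claim: (e^x + e^-x)/2 = cosh(x).
Reasoning: This is exactly the definition of the hyperbolic cosine: cosh(x) := (e^x + e^-x)/2.
So the two sides agree for every real x for which both sides are defined.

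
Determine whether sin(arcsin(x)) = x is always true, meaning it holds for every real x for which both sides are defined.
Claim: sin(arcsin(x)) = x.
Reasoning: For -1 ≤ x ≤ 1 (where arcsin is defined), arcsin(x) is by definition an angle whose sine equals x. Taking the sine of that angle returns x. (Note the other order, arcsin(sin x) = x, is NOT an identity.)
So the two sides agree for every real x for which both sides are defined.

Conclusion: Yes, this is an identity.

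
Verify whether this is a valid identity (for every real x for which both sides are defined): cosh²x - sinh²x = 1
Yes, this is an identity.

Claim: cosh²x - sinh²x = 1.
Reasoning: With cosh(x) = (e^x + e^-x)/2 and sinh(x) = (e^x - e^-x)/2: cosh²x = (e^(2x) + 2 + e^(-2x))/4 and sinh²x = (e^(2x) - 2 + e^(-2x))/4. Subtracting leaves 4/4 = 1.
So the two sides agree for every real x for which both sides are defined.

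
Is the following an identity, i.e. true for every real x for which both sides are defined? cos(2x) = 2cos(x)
No, this is NOT an identity.

Claim: cos(2x) = 2cos(x).
Test a specific point where both sides are defined: x = -π/3.
LHS = cos(2x) ≈ -0.5000
RHS = 2cos(x) ≈ 1.0000
Since -0.5000 ≠ 1.0000, the equation fails at this point, so it cannot hold for every real x for which both sides are defined.
The correct double-angle formula is cos(2x) = cos²x - sin²x.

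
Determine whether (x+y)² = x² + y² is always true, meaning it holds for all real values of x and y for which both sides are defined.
No, this is NOT an identity.

Claim: (x+y)² = x² + y².
Test a specific point where both sides are defined: x = 3, y = -2.
LHS = (x+y)² ≈ 1.0000
RHS = x² + y² ≈ 13.0000
Since 1.0000 ≠ 13.0000, the equation fails at this point, so it cannot hold for all real values of x and y for which both sides are defined.
The correct expansion is (x+y)² = x² + 2xy + y²; the cross term 2xy is missing.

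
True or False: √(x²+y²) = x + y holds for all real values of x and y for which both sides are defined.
Claim: √(x²+y²) = x + y.
Test a specific point where both sides are defined: x = 3/2, y = -2.
LHS = √(x²+y²) ≈ 2.5000
RHS = x + y ≈ -0.5000
Since 2.5000 ≠ -0.5000, the equation fails at this point, so it cannot hold for all real values of x and y for which both sides are defined.
(x+y)² = x² + 2xy + y², not x² + y², so the square root does not split this way.

Conclusion: False.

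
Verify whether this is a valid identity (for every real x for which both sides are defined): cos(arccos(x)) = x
Yes, this is an identity.

Claim: cos(arccos(x)) = x.
Reasoning: For -1 ≤ x ≤ 1 (where arccos is defined), arccos(x) is by definition an angle whose cosine equals x. Taking the cosine of that angle returns x. (Note the other order, arccos(cos x) = x, is NOT an identity.)
So the two sides agree for every real x for which both sides are defined.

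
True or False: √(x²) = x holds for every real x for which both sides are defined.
Claim: √(x²) = x.
Test a specific point where both sides are defined: x = -2.
LHS = √(x²) ≈ 2.0000
RHS = x ≈ -2.0000
Since 2.0000 ≠ -2.0000, the equation fails at this point, so it cannot hold for every real x for which both sides are defined.
√(x²) = |x|, which differs from x whenever x < 0 (both sides are defined for every real x).

Conclusion: False.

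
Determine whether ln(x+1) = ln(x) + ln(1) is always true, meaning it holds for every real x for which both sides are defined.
No, this is NOT an identity.

Claim: ln(x+1) = ln(x) + ln(1).
Test a specific point where both sides are defined: x = 1/2.
LHS = ln(x+1) ≈ 0.4055
RHS = ln(x) + ln(1) ≈ -0.6931
Since 0.4055 ≠ -0.6931, the equation fails at this point, so it cannot hold for every real x for which both sides are defined.
ln(1) = 0, so the right side is just ln(x), which differs from ln(x+1).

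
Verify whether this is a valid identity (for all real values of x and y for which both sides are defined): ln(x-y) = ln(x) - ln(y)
Claim: ln(x-y) = ln(x) - ln(y).
Test a specific point where both sides are defined: x = 1, y = 1/2.
LHS = ln(x-y) ≈ -0.6931
RHS = ln(x) - ln(y) ≈ 0.6931
Since -0.6931 ≠ 0.6931, the equation fails at this point, so it cannot hold for all real values of x and y for which both sides are defined.
ln(x) - ln(y) = ln(x/y), not ln(x-y).

Conclusion: No, this is NOT an identity.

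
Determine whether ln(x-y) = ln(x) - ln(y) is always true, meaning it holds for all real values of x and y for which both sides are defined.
Claim: ln(x-y) = ln(x) - ln(y).
Test a specific point where both sides are defined: x = 1, y = 1/2.
LHS = ln(x-y) ≈ -0.6931
RHS = ln(x) - ln(y) ≈ 0.6931
Since -0.6931 ≠ 0.6931, the equation fails at this point, so it cannot hold for all real values of x and y for which both sides are defined.
ln(x) - ln(y) = ln(x/y), not ln(x-y).

Conclusion: No, this is NOT an identity.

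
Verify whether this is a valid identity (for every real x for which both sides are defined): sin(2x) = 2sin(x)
No, this is NOT an identity.

Claim: sin(2x) = 2sin(x).
Test a specific point where both sides are defined: x = π/2.
LHS = sin(2x) ≈ 0.0000
RHS = 2sin(x) ≈ 2.0000
Since 0.0000 ≠ 2.0000, the equation fails at this point, so it cannot hold for every real x for which both sides are defined.
The correct double-angle formula is sin(2x) = 2sin(x)cos(x).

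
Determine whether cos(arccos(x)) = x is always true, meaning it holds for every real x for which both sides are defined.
Yes, this is an identity.

Claim: cos(arccos(x)) = x.
Reasoning: For -1 ≤ x ≤ 1 (where arccos is defined), arccos(x) is by definition an angle whose cosine equals x. Taking the cosine of that angle returns x. (Note the other order, arccos(cos x) = x, is NOT an identity.)
So the two sides agree for every real x for which both sides are defined.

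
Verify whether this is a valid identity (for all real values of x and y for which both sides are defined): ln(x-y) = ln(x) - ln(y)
No, this is NOT an identity.

Claim: ln(x-y) = ln(x) - ln(y).
Test a specific point where both sides are defined: x = 5, y = 2.
LHS = ln(x-y) ≈ 1.0986
RHS = ln(x) - ln(y) ≈ 0.9163
Since 1.0986 ≠ 0.9163, the equation fails at this point, so it cannot hold for all real values of x and y for which both sides are defined.
ln(x) - ln(y) = ln(x/y), not ln(x-y).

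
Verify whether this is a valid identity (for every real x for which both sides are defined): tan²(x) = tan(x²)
No, this is NOT an identity.

Claim: tan²(x) = tan(x²).
Test a specific point where both sides are defined: x = π.
LHS = tan²(x) ≈ 0.0000
RHS = tan(x²) ≈ 0.4767
Since 0.0000 ≠ 0.4767, the equation fails at this point, so it cannot hold for every real x for which both sides are defined.
tan²(x) means (tan x)², squaring the output; tan(x²) squares the input. These are different functions.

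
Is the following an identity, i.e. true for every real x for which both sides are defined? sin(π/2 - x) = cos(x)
Yes, this is an identity.

Claim: sin(π/2 - x) = cos(x).
Reasoning: Use sin(u - v) = sin(u)cos(v) - cos(u)sin(v) with u = π/2, v = x: sin(π/2)cos(x) - cos(π/2)sin(x) = 1·cos(x) - 0·sin(x) = cos(x).
So the two sides agree for every real x for which both sides are defined.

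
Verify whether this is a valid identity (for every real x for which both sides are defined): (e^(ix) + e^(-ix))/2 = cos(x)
Yes, this is an identity.

Claim: (e^(ix) + e^(-ix))/2 = cos(x).
Reasoning: By Euler's formula e^(ix) = cos(x) + i·sin(x) and e^(-ix) = cos(x) - i·sin(x). Adding cancels the sine terms: e^(ix) + e^(-ix) = 2cos(x); divide by 2.
So the two sides agree for every real x for which both sides are defined.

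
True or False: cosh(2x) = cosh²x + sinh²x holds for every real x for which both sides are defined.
True.

Claim: cosh(2x) = cosh²x + sinh²x.
Reasoning: cosh²x = (e^(2x) + 2 + e^(-2x))/4 and sinh²x = (e^(2x) - 2 + e^(-2x))/4. Adding gives (2e^(2x) + 2e^(-2x))/4 = (e^(2x) + e^(-2x))/2 = cosh(2x).
So the two sides agree for every real x for which both sides are defined.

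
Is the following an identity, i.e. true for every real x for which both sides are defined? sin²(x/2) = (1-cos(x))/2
Yes, this is an identity.

Claim: sin²(x/2) = (1-cos(x))/2.
Reasoning: Use cos(2θ) = 1 - 2sin²θ with θ = x/2: cos(x) = 1 - 2sin²(x/2). Solving for sin²(x/2) gives (1 - cos(x))/2.
So the two sides agree for every real x for which both sides are defined.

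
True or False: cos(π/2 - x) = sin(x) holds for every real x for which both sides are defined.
Claim: cos(π/2 - x) = sin(x).
Reasoning: Use cos(u - v) = cos(u)cos(v) + sin(u)sin(v) with u = π/2, v = x: cos(π/2)cos(x) + sin(π/2)sin(x) = 0·cos(x) + 1·sin(x) = sin(x).
So the two sides agree for every real x for which both sides are defined.

Conclusion: True.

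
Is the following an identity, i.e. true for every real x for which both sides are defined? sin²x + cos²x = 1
Yes, this is an identity.

Claim: sin²x + cos²x = 1.
Reasoning: The point (cos x, sin x) lies on the unit circle X² + Y² = 1, so cos²x + sin²x = 1 for every real x.
So the two sides agree for every real x for which both sides are defined.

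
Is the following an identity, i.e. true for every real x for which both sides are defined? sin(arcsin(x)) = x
Claim: sin(arcsin(x)) = x.
Reasoning: For -1 ≤ x ≤ 1 (where arcsin is defined), arcsin(x) is by definition an angle whose sine equals x. Taking the sine of that angle returns x. (Note the other order, arcsin(sin x) = x, is NOT an identity.)
So the two sides agree for every real x for which both sides are defined.

Conclusion: Yes, this is an identity.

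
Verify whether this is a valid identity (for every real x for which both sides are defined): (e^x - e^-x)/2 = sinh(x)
Claim: (e^x - e^-x)/2 = sinh(x).
Reasoning: This is exactly the definition of the hyperbolic sine: sinh(x) := (e^x - e^-x)/2.
So the two sides agree for every real x for which both sides are defined.

Conclusion: Yes, this is an identity.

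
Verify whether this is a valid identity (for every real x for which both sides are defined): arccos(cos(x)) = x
Claim: arccos(cos(x)) = x.
Test a specific point where both sides are defined: x = -π/3.
LHS = arccos(cos(x)) ≈ 1.0472
RHS = x ≈ -1.0472
Since 1.0472 ≠ -1.0472, the equation fails at this point, so it cannot hold for every real x for which both sides are defined.
arccos only returns values in [0, π], so arccos(cos(x)) = x holds only for x in that interval, not for all real x.

Conclusion: No, this is NOT an identity.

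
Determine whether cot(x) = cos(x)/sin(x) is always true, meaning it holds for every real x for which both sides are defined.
Yes, this is an identity.

Claim: cot(x) = cos(x)/sin(x).
Reasoning: cot(x) is defined as 1/tan(x) = 1/(sin(x)/cos(x)) = cos(x)/sin(x), wherever sin(x) ≠ 0.
So the two sides agree for every real x for which both sides are defined.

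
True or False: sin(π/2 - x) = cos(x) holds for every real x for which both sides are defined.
Claim: sin(π/2 - x) = cos(x).
Reasoning: Use sin(u - v) = sin(u)cos(v) - cos(u)sin(v) with u = π/2, v = x: sin(π/2)cos(x) - cos(π/2)sin(x) = 1·cos(x) - 0·sin(x) = cos(x).
So the two sides agree for every real x for which both sides are defined.

Conclusion: True.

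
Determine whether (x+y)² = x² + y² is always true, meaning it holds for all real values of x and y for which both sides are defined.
Claim: (x+y)² = x² + y².
Test a specific point where both sides are defined: x = 3, y = 1/2.
LHS = (x+y)² ≈ 12.2500
RHS = x² + y² ≈ 9.2500
Since 12.2500 ≠ 9.2500, the equation fails at this point, so it cannot hold for all real values of x and y for which both sides are defined.
The correct expansion is (x+y)² = x² + 2xy + y²; the cross term 2xy is missing.

Conclusion: No, this is NOT an identity.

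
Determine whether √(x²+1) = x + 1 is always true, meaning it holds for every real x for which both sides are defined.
Claim: √(x²+1) = x + 1.
Test a specific point where both sides are defined: x = -3.
LHS = √(x²+1) ≈ 3.1623
RHS = x + 1 ≈ -2.0000
Since 3.1623 ≠ -2.0000, the equation fails at this point, so it cannot hold for every real x for which both sides are defined.
(x+1)² = x² + 2x + 1 ≠ x² + 1 unless x = 0.

Conclusion: No, this is NOT an identity.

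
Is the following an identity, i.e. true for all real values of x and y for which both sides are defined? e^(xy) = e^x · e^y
Claim: e^(xy) = e^x · e^y.
Test a specific point where both sides are defined: x = 1/2, y = 4.
LHS = e^(xy) ≈ 7.3891
RHS = e^x · e^y ≈ 90.0171
Since 7.3891 ≠ 90.0171, the equation fails at this point, so it cannot hold for all real values of x and y for which both sides are defined.
e^x · e^y = e^(x+y), not e^(xy).

Conclusion: No, this is NOT an identity.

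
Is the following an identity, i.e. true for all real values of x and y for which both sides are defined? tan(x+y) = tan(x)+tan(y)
Claim: tan(x+y) = tan(x)+tan(y).
Test a specific point where both sides are defined: x = π/6, y = 2π/3.
LHS = tan(x+y) ≈ -0.5774
RHS = tan(x)+tan(y) ≈ -1.1547
Since -0.5774 ≠ -1.1547, the equation fails at this point, so it cannot hold for all real values of x and y for which both sides are defined.
The correct formula is tan(x+y) = (tan(x) + tan(y))/(1 - tan(x)tan(y)).

Conclusion: No, this is NOT an identity.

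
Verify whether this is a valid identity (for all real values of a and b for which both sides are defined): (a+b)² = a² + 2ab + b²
Claim: (a+b)² = a² + 2ab + b².
Reasoning: Expand: (a+b)² = (a+b)(a+b) = a·a + a·b + b·a + b·b = a² + 2ab + b².
So the two sides agree for all real values of a and b for which both sides are defined.

Conclusion: Yes, this is an identity.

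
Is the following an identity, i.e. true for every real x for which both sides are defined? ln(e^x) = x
Claim: ln(e^x) = x.
Reasoning: ln is the inverse of the exponential: ln(e^x) asks for the exponent p with e^p = e^x, and since e^p is one-to-one that exponent is p = x.
So the two sides agree for every real x for which both sides are defined.

Conclusion: Yes, this is an identity.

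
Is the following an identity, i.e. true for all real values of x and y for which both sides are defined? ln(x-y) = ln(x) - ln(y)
Claim: ln(x-y) = ln(x) - ln(y).
Test a specific point where both sides are defined: x = 5, y = 1/2.
LHS = ln(x-y) ≈ 1.5041
RHS = ln(x) - ln(y) ≈ 2.3026
Since 1.5041 ≠ 2.3026, the equation fails at this point, so it cannot hold for all real values of x and y for which both sides are defined.
ln(x) - ln(y) = ln(x/y), not ln(x-y).

Conclusion: No, this is NOT an identity.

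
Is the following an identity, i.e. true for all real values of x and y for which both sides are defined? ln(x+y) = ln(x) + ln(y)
Claim: ln(x+y) = ln(x) + ln(y).
Test a specific point where both sides are defined: x = 5, y = 1.
LHS = ln(x+y) ≈ 1.7918
RHS = ln(x) + ln(y) ≈ 1.6094
Since 1.7918 ≠ 1.6094, the equation fails at this point, so it cannot hold for all real values of x and y for which both sides are defined.
ln(x) + ln(y) = ln(xy), not ln(x+y).

Conclusion: No, this is NOT an identity.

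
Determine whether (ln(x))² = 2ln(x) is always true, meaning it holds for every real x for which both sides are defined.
No, this is NOT an identity.

Claim: (ln(x))² = 2ln(x).
Test a specific point where both sides are defined: x = 2.
LHS = (ln(x))² ≈ 0.4805
RHS = 2ln(x) ≈ 1.3863
Since 0.4805 ≠ 1.3863, the equation fails at this point, so it cannot hold for every real x for which both sides are defined.
2ln(x) equals ln(x²), which is not the same as (ln x)².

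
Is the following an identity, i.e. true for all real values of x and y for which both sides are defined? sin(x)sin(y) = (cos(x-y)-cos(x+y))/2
Claim: sin(x)sin(y) = (cos(x-y)-cos(x+y))/2.
Reasoning: cos(x-y) = cos(x)cos(y) + sin(x)sin(y) and cos(x+y) = cos(x)cos(y) - sin(x)sin(y). Subtracting, cos(x-y) - cos(x+y) = 2sin(x)sin(y); divide by 2.
So the two sides agree for all real values of x and y for which both sides are defined.

Conclusion: Yes, this is an identity.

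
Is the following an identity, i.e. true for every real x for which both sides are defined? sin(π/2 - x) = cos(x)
Claim: sin(π/2 - x) = cos(x).
Reasoning: Use sin(u - v) = sin(u)cos(v) - cos(u)sin(v) with u = π/2, v = x: sin(π/2)cos(x) - cos(π/2)sin(x) = 1·cos(x) - 0·sin(x) = cos(x).
So the two sides agree for every real x for which both sides are defined.

Conclusion: Yes, this is an identity.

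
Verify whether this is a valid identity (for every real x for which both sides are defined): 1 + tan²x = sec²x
Claim: 1 + tan²x = sec²x.
Reasoning: Start from sin²x + cos²x = 1 and divide every term by cos²x (allowed wherever tan x and sec x are defined): tan²x + 1 = 1/cos²x = sec²x.
So the two sides agree for every real x for which both sides are defined.

Conclusion: Yes, this is an identity.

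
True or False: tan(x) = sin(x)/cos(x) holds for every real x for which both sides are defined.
True.

Claim: tan(x) = sin(x)/cos(x).
Reasoning: For an angle x whose terminal point on the unit circle is (cos x, sin x), tan(x) is defined as the ratio (second coordinate)/(first coordinate) = sin(x)/cos(x), wherever cos(x) ≠ 0.
So the two sides agree for every real x for which both sides are defined.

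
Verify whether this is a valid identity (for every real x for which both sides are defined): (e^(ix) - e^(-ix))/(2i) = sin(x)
Claim: (e^(ix) - e^(-ix))/(2i) = sin(x).
Reasoning: By Euler's formula e^(ix) = cos(x) + i·sin(x) and e^(-ix) = cos(x) - i·sin(x). Subtracting cancels the cosine terms: e^(ix) - e^(-ix) = 2i·sin(x); divide by 2i.
So the two sides agree for every real x for which both sides are defined.

Conclusion: Yes, this is an identity.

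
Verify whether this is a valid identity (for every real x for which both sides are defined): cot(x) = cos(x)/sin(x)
Yes, this is an identity.

Claim: cot(x) = cos(x)/sin(x).
Reasoning: cot(x) is defined as 1/tan(x) = 1/(sin(x)/cos(x)) = cos(x)/sin(x), wherever sin(x) ≠ 0.
So the two sides agree for every real x for which both sides are defined.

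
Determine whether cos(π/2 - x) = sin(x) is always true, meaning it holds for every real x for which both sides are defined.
Claim: cos(π/2 - x) = sin(x).
Reasoning: Use cos(u - v) = cos(u)cos(v) + sin(u)sin(v) with u = π/2, v = x: cos(π/2)cos(x) + sin(π/2)sin(x) = 0·cos(x) + 1·sin(x) = sin(x).
So the two sides agree for every real x for which both sides are defined.

Conclusion: Yes, this is an identity.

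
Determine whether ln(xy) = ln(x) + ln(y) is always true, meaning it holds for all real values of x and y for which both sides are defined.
Yes, this is an identity.

Claim: ln(xy) = ln(x) + ln(y).
Reasoning: Both sides are simultaneously defined only when x, y > 0. Write x = e^p, y = e^q (p = ln x, q = ln y). Then xy = e^p · e^q = e^(p+q), so ln(xy) = p + q = ln(x) + ln(y).
So the two sides agree for all real values of x and y for which both sides are defined.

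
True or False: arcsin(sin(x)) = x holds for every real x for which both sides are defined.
Claim: arcsin(sin(x)) = x.
Test a specific point where both sides are defined: x = π.
LHS = arcsin(sin(x)) ≈ 0.0000
RHS = x ≈ 3.1416
Since 0.0000 ≠ 3.1416, the equation fails at this point, so it cannot hold for every real x for which both sides are defined.
arcsin only returns values in [-π/2, π/2], so arcsin(sin(x)) = x holds only for x in that interval, not for all real x.

Conclusion: False.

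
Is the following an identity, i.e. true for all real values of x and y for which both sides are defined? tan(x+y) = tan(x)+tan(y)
Claim: tan(x+y) = tan(x)+tan(y).
Test a specific point where both sides are defined: x = 3π/4, y = 2π/3.
LHS = tan(x+y) ≈ 3.7321
RHS = tan(x)+tan(y) ≈ -2.7321
Since 3.7321 ≠ -2.7321, the equation fails at this point, so it cannot hold for all real values of x and y for which both sides are defined.
The correct formula is tan(x+y) = (tan(x) + tan(y))/(1 - tan(x)tan(y)).

Conclusion: No, this is NOT an identity.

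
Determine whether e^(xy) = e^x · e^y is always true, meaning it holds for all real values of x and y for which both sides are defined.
Claim: e^(xy) = e^x · e^y.
Test a specific point where both sides are defined: x = -2, y = -1.
LHS = e^(xy) ≈ 7.3891
RHS = e^x · e^y ≈ 0.0498
Since 7.3891 ≠ 0.0498, the equation fails at this point, so it cannot hold for all real values of x and y for which both sides are defined.
e^x · e^y = e^(x+y), not e^(xy).

Conclusion: No, this is NOT an identity.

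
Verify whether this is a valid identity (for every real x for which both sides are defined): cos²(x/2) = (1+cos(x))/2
Claim: cos²(x/2) = (1+cos(x))/2.
Reasoning: Use cos(2θ) = 2cos²θ - 1 with θ = x/2: cos(x) = 2cos²(x/2) - 1. Solving for cos²(x/2) gives (1 + cos(x))/2.
So the two sides agree for every real x for which both sides are defined.

Conclusion: Yes, this is an identity.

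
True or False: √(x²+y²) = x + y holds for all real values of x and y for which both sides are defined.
False.

Claim: √(x²+y²) = x + y.
Test a specific point where both sides are defined: x = 1, y = 5.
LHS = √(x²+y²) ≈ 5.0990
RHS = x + y ≈ 6.0000
Since 5.0990 ≠ 6.0000, the equation fails at this point, so it cannot hold for all real values of x and y for which both sides are defined.
(x+y)² = x² + 2xy + y², not x² + y², so the square root does not split this way.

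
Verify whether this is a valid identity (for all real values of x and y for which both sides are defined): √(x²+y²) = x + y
No, this is NOT an identity.

Claim: √(x²+y²) = x + y.
Test a specific point where both sides are defined: x = 1, y = -3.
LHS = √(x²+y²) ≈ 3.1623
RHS = x + y ≈ -2.0000
Since 3.1623 ≠ -2.0000, the equation fails at this point, so it cannot hold for all real values of x and y for which both sides are defined.
(x+y)² = x² + 2xy + y², not x² + y², so the square root does not split this way.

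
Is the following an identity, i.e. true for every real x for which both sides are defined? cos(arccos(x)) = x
Yes, this is an identity.

Claim: cos(arccos(x)) = x.
Reasoning: For -1 ≤ x ≤ 1 (where arccos is defined), arccos(x) is by definition an angle whose cosine equals x. Taking the cosine of that angle returns x. (Note the other order, arccos(cos x) = x, is NOT an identity.)
So the two sides agree for every real x for which both sides are defined.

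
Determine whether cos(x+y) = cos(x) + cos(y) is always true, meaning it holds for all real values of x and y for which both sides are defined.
Claim: cos(x+y) = cos(x) + cos(y).
Test a specific point where both sides are defined: x = π/6, y = -π/3.
LHS = cos(x+y) ≈ 0.8660
RHS = cos(x) + cos(y) ≈ 1.3660
Since 0.8660 ≠ 1.3660, the equation fails at this point, so it cannot hold for all real values of x and y for which both sides are defined.
The correct expansion is cos(x+y) = cos(x)cos(y) - sin(x)sin(y); cosine is not additive.

Conclusion: No, this is NOT an identity.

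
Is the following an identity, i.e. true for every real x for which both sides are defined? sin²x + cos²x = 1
Yes, this is an identity.

Claim: sin²x + cos²x = 1.
Reasoning: The point (cos x, sin x) lies on the unit circle X² + Y² = 1, so cos²x + sin²x = 1 for every real x.
So the two sides agree for every real x for which both sides are defined.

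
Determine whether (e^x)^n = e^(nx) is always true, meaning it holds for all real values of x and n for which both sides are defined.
Claim: (e^x)^n = e^(nx).
Reasoning: e^x is a positive real number, and for a positive base B and real exponent n, B^n = e^(n·ln B). With B = e^x, ln B = x, so (e^x)^n = e^(n·x).
So the two sides agree for all real values of x and n for which both sides are defined.

Conclusion: Yes, this is an identity.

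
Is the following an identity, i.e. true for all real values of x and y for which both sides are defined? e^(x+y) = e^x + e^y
Claim: e^(x+y) = e^x + e^y.
Test a specific point where both sides are defined: x = 3/2, y = 4.
LHS = e^(x+y) ≈ 244.6919
RHS = e^x + e^y ≈ 59.0798
Since 244.6919 ≠ 59.0798, the equation fails at this point, so it cannot hold for all real values of x and y for which both sides are defined.
The correct rule is e^(x+y) = e^x · e^y (a product, not a sum).

Conclusion: No, this is NOT an identity.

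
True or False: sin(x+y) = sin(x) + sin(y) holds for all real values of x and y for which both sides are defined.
False.

Claim: sin(x+y) = sin(x) + sin(y).
Test a specific point where both sides are defined: x = π/4, y = 3π/4.
LHS = sin(x+y) ≈ 0.0000
RHS = sin(x) + sin(y) ≈ 1.4142
Since 0.0000 ≠ 1.4142, the equation fails at this point, so it cannot hold for all real values of x and y for which both sides are defined.
The correct expansion is sin(x+y) = sin(x)cos(y) + cos(x)sin(y); sine is not additive.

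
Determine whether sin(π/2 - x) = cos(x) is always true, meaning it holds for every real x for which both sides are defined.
Yes, this is an identity.

Claim: sin(π/2 - x) = cos(x).
Reasoning: Use sin(u - v) = sin(u)cos(v) - cos(u)sin(v) with u = π/2, v = x: sin(π/2)cos(x) - cos(π/2)sin(x) = 1·cos(x) - 0·sin(x) = cos(x).
So the two sides agree for every real x for which both sides are defined.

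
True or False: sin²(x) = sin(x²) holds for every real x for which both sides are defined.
False.

Claim: sin²(x) = sin(x²).
Test a specific point where both sides are defined: x = -π/6.
LHS = sin²(x) ≈ 0.2500
RHS = sin(x²) ≈ 0.2707
Since 0.2500 ≠ 0.2707, the equation fails at this point, so it cannot hold for every real x for which both sides are defined.
sin²(x) means (sin x)², squaring the output; sin(x²) squares the input. These are different functions.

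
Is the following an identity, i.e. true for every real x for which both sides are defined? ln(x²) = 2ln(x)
Claim: ln(x²) = 2ln(x).
Reasoning: The right side requires x > 0. For x > 0, x² = (e^(ln x))² = e^(2ln x), so ln(x²) = 2ln(x). (For x < 0 the right side is undefined, so those values are outside the claim.)
So the two sides agree for every real x for which both sides are defined.

Conclusion: Yes, this is an identity.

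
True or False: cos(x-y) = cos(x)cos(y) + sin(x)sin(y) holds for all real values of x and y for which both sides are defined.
Claim: cos(x-y) = cos(x)cos(y) + sin(x)sin(y).
Reasoning: Replace y by -y in cos(x+y) = cos(x)cos(y) - sin(x)sin(y) and use cos(-y) = cos(y), sin(-y) = -sin(y): cos(x-y) = cos(x)cos(y) + sin(x)sin(y).
So the two sides agree for all real values of x and y for which both sides are defined.

Conclusion: True.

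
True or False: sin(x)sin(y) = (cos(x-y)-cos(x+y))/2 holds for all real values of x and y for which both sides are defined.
True.

Claim: sin(x)sin(y) = (cos(x-y)-cos(x+y))/2.
Reasoning: cos(x-y) = cos(x)cos(y) + sin(x)sin(y) and cos(x+y) = cos(x)cos(y) - sin(x)sin(y). Subtracting, cos(x-y) - cos(x+y) = 2sin(x)sin(y); divide by 2.
So the two sides agree for all real values of x and y for which both sides are defined.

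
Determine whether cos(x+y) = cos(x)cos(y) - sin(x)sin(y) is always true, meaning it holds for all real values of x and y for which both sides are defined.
Claim: cos(x+y) = cos(x)cos(y) - sin(x)sin(y).
Reasoning: By Euler's formula e^(i(x+y)) = e^(ix)·e^(iy) = (cos x + i·sin x)(cos y + i·sin y). The real part of the left side is cos(x+y); the real part of the product is cos(x)cos(y) - sin(x)sin(y) (since i·i = -1).
So the two sides agree for all real values of x and y for which both sides are defined.

Conclusion: Yes, this is an identity.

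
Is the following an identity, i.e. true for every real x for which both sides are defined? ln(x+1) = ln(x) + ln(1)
Claim: ln(x+1) = ln(x) + ln(1).
Test a specific point where both sides are defined: x = 2.
LHS = ln(x+1) ≈ 1.0986
RHS = ln(x) + ln(1) ≈ 0.6931
Since 1.0986 ≠ 0.6931, the equation fails at this point, so it cannot hold for every real x for which both sides are defined.
ln(1) = 0, so the right side is just ln(x), which differs from ln(x+1).

Conclusion: No, this is NOT an identity.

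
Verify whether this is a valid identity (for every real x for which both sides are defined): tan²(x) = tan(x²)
Claim: tan²(x) = tan(x²).
Test a specific point where both sides are defined: x = -π/6.
LHS = tan²(x) ≈ 0.3333
RHS = tan(x²) ≈ 0.2812
Since 0.3333 ≠ 0.2812, the equation fails at this point, so it cannot hold for every real x for which both sides are defined.
tan²(x) means (tan x)², squaring the output; tan(x²) squares the input. These are different functions.

Conclusion: No, this is NOT an identity.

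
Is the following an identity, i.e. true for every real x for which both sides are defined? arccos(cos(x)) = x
Claim: arccos(cos(x)) = x.
Test a specific point where both sides are defined: x = -π/2.
LHS = arccos(cos(x)) ≈ 1.5708
RHS = x ≈ -1.5708
Since 1.5708 ≠ -1.5708, the equation fails at this point, so it cannot hold for every real x for which both sides are defined.
arccos only returns values in [0, π], so arccos(cos(x)) = x holds only for x in that interval, not for all real x.

Conclusion: No, this is NOT an identity.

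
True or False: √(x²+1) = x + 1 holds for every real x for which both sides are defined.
False.

Claim: √(x²+1) = x + 1.
Test a specific point where both sides are defined: x = 2.
LHS = √(x²+1) ≈ 2.2361
RHS = x + 1 ≈ 3.0000
Since 2.2361 ≠ 3.0000, the equation fails at this point, so it cannot hold for every real x for which both sides are defined.
(x+1)² = x² + 2x + 1 ≠ x² + 1 unless x = 0.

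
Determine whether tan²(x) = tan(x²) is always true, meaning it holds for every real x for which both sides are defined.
Claim: tan²(x) = tan(x²).
Test a specific point where both sides are defined: x = -π/4.
LHS = tan²(x) ≈ 1.0000
RHS = tan(x²) ≈ 0.7092
Since 1.0000 ≠ 0.7092, the equation fails at this point, so it cannot hold for every real x for which both sides are defined.
tan²(x) means (tan x)², squaring the output; tan(x²) squares the input. These are different functions.

Conclusion: No, this is NOT an identity.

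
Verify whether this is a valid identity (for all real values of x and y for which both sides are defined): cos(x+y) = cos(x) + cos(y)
Claim: cos(x+y) = cos(x) + cos(y).
Test a specific point where both sides are defined: x = -π/3, y = 3π/4.
LHS = cos(x+y) ≈ 0.2588
RHS = cos(x) + cos(y) ≈ -0.2071
Since 0.2588 ≠ -0.2071, the equation fails at this point, so it cannot hold for all real values of x and y for which both sides are defined.
The correct expansion is cos(x+y) = cos(x)cos(y) - sin(x)sin(y); cosine is not additive.

Conclusion: No, this is NOT an identity.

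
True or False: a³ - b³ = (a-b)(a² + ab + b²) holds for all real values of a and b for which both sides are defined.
Claim: a³ - b³ = (a-b)(a² + ab + b²).
Reasoning: Expand the right side: (a-b)(a² + ab + b²) = a³ + a²b + ab² - a²b - ab² - b³ = a³ - b³ (the middle terms cancel in pairs).
So the two sides agree for all real values of a and b for which both sides are defined.

Conclusion: True.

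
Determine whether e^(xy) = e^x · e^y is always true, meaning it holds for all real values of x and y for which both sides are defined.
Claim: e^(xy) = e^x · e^y.
Test a specific point where both sides are defined: x = 4, y = 1/2.
LHS = e^(xy) ≈ 7.3891
RHS = e^x · e^y ≈ 90.0171
Since 7.3891 ≠ 90.0171, the equation fails at this point, so it cannot hold for all real values of x and y for which both sides are defined.
e^x · e^y = e^(x+y), not e^(xy).

Conclusion: No, this is NOT an identity.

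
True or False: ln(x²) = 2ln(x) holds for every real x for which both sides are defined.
Claim: ln(x²) = 2ln(x).
Reasoning: The right side requires x > 0. For x > 0, x² = (e^(ln x))² = e^(2ln x), so ln(x²) = 2ln(x). (For x < 0 the right side is undefined, so those values are outside the claim.)
So the two sides agree for every real x for which both sides are defined.

Conclusion: True.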